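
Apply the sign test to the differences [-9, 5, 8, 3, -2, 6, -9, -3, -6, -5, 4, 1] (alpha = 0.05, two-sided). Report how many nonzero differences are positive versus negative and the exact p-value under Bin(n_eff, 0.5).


Step 1: Discard zero differences. Original n = 12; n_eff = number of nonzero differences = 12.
Nonzero differences (with sign): -9, +5, +8, +3, -2, +6, -9, -3, -6, -5, +4, +1
Step 2: Count signs: positive = 6, negative = 6.
Step 3: Under H0: P(positive) = 0.5, so the number of positives S ~ Bin(12, 0.5).
Step 4: Two-sided exact p-value = sum of Bin(12,0.5) probabilities at or below the observed probability = 1.000000.
Step 5: alpha = 0.05. fail to reject H0.

n_eff = 12, pos = 6, neg = 6, p = 1.000000, fail to reject H0.


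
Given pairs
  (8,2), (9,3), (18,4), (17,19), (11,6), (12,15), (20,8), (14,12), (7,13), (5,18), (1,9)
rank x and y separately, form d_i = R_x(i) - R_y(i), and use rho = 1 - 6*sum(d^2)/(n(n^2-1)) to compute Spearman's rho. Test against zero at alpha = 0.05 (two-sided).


Step 1: Rank x and y separately (midranks; no ties here).
rank(x): 8->4, 9->5, 18->10, 17->9, 11->6, 12->7, 20->11, 14->8, 7->3, 5->2, 1->1
rank(y): 2->1, 3->2, 4->3, 19->11, 6->4, 15->9, 8->5, 12->7, 13->8, 18->10, 9->6
Step 2: d_i = R_x(i) - R_y(i); compute d_i^2.
  (4-1)^2=9, (5-2)^2=9, (10-3)^2=49, (9-11)^2=4, (6-4)^2=4, (7-9)^2=4, (11-5)^2=36, (8-7)^2=1, (3-8)^2=25, (2-10)^2=64, (1-6)^2=25
sum(d^2) = 230.
Step 3: rho = 1 - 6*230 / (11*(11^2 - 1)) = 1 - 1380/1320 = -0.045455.
Step 4: Under H0, t = rho * sqrt((n-2)/(1-rho^2)) = -0.1365 ~ t(9).
Step 5: Two-sided p-value from the t-distribution with 9 df = 0.894427.
Step 6: alpha = 0.05. fail to reject H0.

rho = -0.0455, p = 0.894427, fail to reject H0 at alpha = 0.05.


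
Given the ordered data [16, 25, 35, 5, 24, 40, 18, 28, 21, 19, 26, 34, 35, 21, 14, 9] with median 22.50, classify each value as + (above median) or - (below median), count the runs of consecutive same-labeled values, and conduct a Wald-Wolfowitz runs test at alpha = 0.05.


Step 1: Compute median = 22.50; label A = above, B = below.
Labels in order: BAABAABABBAAABBB  (n_A = 8, n_B = 8)
Step 2: Count runs R = 9.
Step 3: Under H0 (random ordering), E[R] = 2*n_A*n_B/(n_A+n_B) + 1 = 2*8*8/16 + 1 = 9.0000.
        Var[R] = 2*n_A*n_B*(2*n_A*n_B - n_A - n_B) / ((n_A+n_B)^2 * (n_A+n_B-1)) = 14336/3840 = 3.7333.
        SD[R] = 1.9322.
Step 4: R = E[R], so z = 0 with no continuity correction.
Step 5: Two-sided p-value via normal approximation = 2*(1 - Phi(|z|)) = 1.000000.
Step 6: alpha = 0.05. fail to reject H0.

R = 9, z = 0.0000, p = 1.000000, fail to reject H0.


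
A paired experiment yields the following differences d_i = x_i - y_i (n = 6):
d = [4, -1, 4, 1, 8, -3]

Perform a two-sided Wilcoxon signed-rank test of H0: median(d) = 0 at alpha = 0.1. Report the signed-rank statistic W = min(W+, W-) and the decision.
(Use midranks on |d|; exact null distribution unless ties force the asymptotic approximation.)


Step 1: Drop any zero differences (none here) and take |d_i|.
|d| = [4, 1, 4, 1, 8, 3]
Step 2: Midrank |d_i| (ties get averaged ranks).
ranks: |4|->4.5, |1|->1.5, |4|->4.5, |1|->1.5, |8|->6, |3|->3
Step 3: Attach original signs; sum ranks with positive sign and with negative sign.
W+ = 4.5 + 4.5 + 1.5 + 6 = 16.5
W- = 1.5 + 3 = 4.5
(Check: W+ + W- = 21 should equal n(n+1)/2 = 21.)
Step 4: Test statistic W = min(W+, W-) = 4.5.
Step 5: Ties in |d|, so use the tie-corrected normal approximation.
        E[W] = n(n+1)/4 = 6*7/4 = 10.5.
        Tie groups: |d|=1 (t=2), |d|=4 (t=2); sum(t^3 - t) = 12.
        Var[W] = n(n+1)(2n+1)/24 - sum(t^3-t)/48 = 546/24 - 12/48 = 22.5.
        z = (W - E[W]) / sqrt(Var[W]) = (4.5 - 10.5) / 4.7434 = -1.2649.
        Two-sided p = 2*Phi(z) = 0.205903.
Step 6: alpha = 0.1. fail to reject H0.

W+ = 16.5, W- = 4.5, W = min = 4.5, p = 0.205903, fail to reject H0.


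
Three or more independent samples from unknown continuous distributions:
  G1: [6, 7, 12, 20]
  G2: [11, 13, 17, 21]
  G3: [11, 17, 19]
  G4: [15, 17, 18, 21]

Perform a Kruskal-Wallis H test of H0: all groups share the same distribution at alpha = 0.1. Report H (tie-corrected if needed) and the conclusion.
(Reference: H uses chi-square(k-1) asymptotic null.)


Step 1: Combine all N = 15 observations and assign midranks.
sorted (value, group, rank): (6,G1,1), (7,G1,2), (11,G2,3.5), (11,G3,3.5), (12,G1,5), (13,G2,6), (15,G4,7), (17,G2,9), (17,G3,9), (17,G4,9), (18,G4,11), (19,G3,12), (20,G1,13), (21,G2,14.5), (21,G4,14.5)
Step 2: Sum ranks within each group.
R_1 = 21 (n_1 = 4)
R_2 = 33 (n_2 = 4)
R_3 = 24.5 (n_3 = 3)
R_4 = 41.5 (n_4 = 4)
Step 3: H = 12/(N(N+1)) * sum(R_i^2/n_i) - 3(N+1)
     = 12/(15*16) * (21^2/4 + 33^2/4 + 24.5^2/3 + 41.5^2/4) - 3*16
     = 0.050000 * 1013.15 - 48
     = 2.657292.
Step 4: Ties present; correction factor C = 1 - 36/(15^3 - 15) = 0.989286. Corrected H = 2.657292 / 0.989286 = 2.686071.
Step 5: Under H0, H ~ chi^2(3); p-value = 0.442600.
Step 6: alpha = 0.1. fail to reject H0.

H = 2.6861, df = 3, p = 0.442600, fail to reject H0.


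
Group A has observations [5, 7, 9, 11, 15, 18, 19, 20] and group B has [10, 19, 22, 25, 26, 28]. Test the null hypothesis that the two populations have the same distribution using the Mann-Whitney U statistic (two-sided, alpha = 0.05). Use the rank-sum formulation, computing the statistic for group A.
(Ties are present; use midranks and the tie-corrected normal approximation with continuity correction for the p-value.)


Step 1: Combine and sort all 14 observations; assign midranks.
sorted (value, group): (5,X), (7,X), (9,X), (10,Y), (11,X), (15,X), (18,X), (19,X), (19,Y), (20,X), (22,Y), (25,Y), (26,Y), (28,Y)
ranks: 5->1, 7->2, 9->3, 10->4, 11->5, 15->6, 18->7, 19->8.5, 19->8.5, 20->10, 22->11, 25->12, 26->13, 28->14
Step 2: Rank sum for X: R1 = 1 + 2 + 3 + 5 + 6 + 7 + 8.5 + 10 = 42.5.
Step 3: U_X = R1 - n1(n1+1)/2 = 42.5 - 8*9/2 = 42.5 - 36 = 6.5.
       U_Y = n1*n2 - U_X = 48 - 6.5 = 41.5.
Step 4: Ties are present, so use the tie-corrected normal approximation (with continuity correction) for the p-value.
Step 5: p-value = 0.028013; compare to alpha = 0.05. reject H0.

U_X = 6.5, p = 0.028013, reject H0 at alpha = 0.05.


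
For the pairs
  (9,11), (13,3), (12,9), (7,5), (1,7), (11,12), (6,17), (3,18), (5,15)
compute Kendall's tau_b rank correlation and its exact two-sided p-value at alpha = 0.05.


Step 1: Enumerate the 36 unordered pairs (i,j) with i<j and classify each by sign(x_j-x_i) * sign(y_j-y_i).
  (1,2):dx=+4,dy=-8->D; (1,3):dx=+3,dy=-2->D; (1,4):dx=-2,dy=-6->C; (1,5):dx=-8,dy=-4->C
  (1,6):dx=+2,dy=+1->C; (1,7):dx=-3,dy=+6->D; (1,8):dx=-6,dy=+7->D; (1,9):dx=-4,dy=+4->D
  (2,3):dx=-1,dy=+6->D; (2,4):dx=-6,dy=+2->D; (2,5):dx=-12,dy=+4->D; (2,6):dx=-2,dy=+9->D
  (2,7):dx=-7,dy=+14->D; (2,8):dx=-10,dy=+15->D; (2,9):dx=-8,dy=+12->D; (3,4):dx=-5,dy=-4->C
  (3,5):dx=-11,dy=-2->C; (3,6):dx=-1,dy=+3->D; (3,7):dx=-6,dy=+8->D; (3,8):dx=-9,dy=+9->D
  (3,9):dx=-7,dy=+6->D; (4,5):dx=-6,dy=+2->D; (4,6):dx=+4,dy=+7->C; (4,7):dx=-1,dy=+12->D
  (4,8):dx=-4,dy=+13->D; (4,9):dx=-2,dy=+10->D; (5,6):dx=+10,dy=+5->C; (5,7):dx=+5,dy=+10->C
  (5,8):dx=+2,dy=+11->C; (5,9):dx=+4,dy=+8->C; (6,7):dx=-5,dy=+5->D; (6,8):dx=-8,dy=+6->D
  (6,9):dx=-6,dy=+3->D; (7,8):dx=-3,dy=+1->D; (7,9):dx=-1,dy=-2->C; (8,9):dx=+2,dy=-3->D
Step 2: C = 11, D = 25, total pairs = 36.
Step 3: tau = (C - D)/(n(n-1)/2) = (11 - 25)/36 = -0.388889.
Step 4: Exact two-sided p-value (enumerate n! = 362880 permutations of y under H0): p = 0.180181.
Step 5: alpha = 0.05. fail to reject H0.

tau_b = -0.3889 (C=11, D=25), p = 0.180181, fail to reject H0.


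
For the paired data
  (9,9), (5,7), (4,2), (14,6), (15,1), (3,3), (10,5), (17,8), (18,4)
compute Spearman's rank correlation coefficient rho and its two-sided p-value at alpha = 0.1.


Step 1: Rank x and y separately (midranks; no ties here).
rank(x): 9->4, 5->3, 4->2, 14->6, 15->7, 3->1, 10->5, 17->8, 18->9
rank(y): 9->9, 7->7, 2->2, 6->6, 1->1, 3->3, 5->5, 8->8, 4->4
Step 2: d_i = R_x(i) - R_y(i); compute d_i^2.
  (4-9)^2=25, (3-7)^2=16, (2-2)^2=0, (6-6)^2=0, (7-1)^2=36, (1-3)^2=4, (5-5)^2=0, (8-8)^2=0, (9-4)^2=25
sum(d^2) = 106.
Step 3: rho = 1 - 6*106 / (9*(9^2 - 1)) = 1 - 636/720 = 0.116667.
Step 4: Under H0, t = rho * sqrt((n-2)/(1-rho^2)) = 0.3108 ~ t(7).
Step 5: Two-sided p-value from the t-distribution with 7 df = 0.765008.
Step 6: alpha = 0.1. fail to reject H0.

rho = 0.1167, p = 0.765008, fail to reject H0 at alpha = 0.1.


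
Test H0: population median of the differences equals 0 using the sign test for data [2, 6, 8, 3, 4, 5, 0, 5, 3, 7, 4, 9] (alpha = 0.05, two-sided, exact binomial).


Step 1: Discard zero differences. Original n = 12; n_eff = number of nonzero differences = 11.
Nonzero differences (with sign): +2, +6, +8, +3, +4, +5, +5, +3, +7, +4, +9
Step 2: Count signs: positive = 11, negative = 0.
Step 3: Under H0: P(positive) = 0.5, so the number of positives S ~ Bin(11, 0.5).
Step 4: Two-sided exact p-value = sum of Bin(11,0.5) probabilities at or below the observed probability = 0.000977.
Step 5: alpha = 0.05. reject H0.

n_eff = 11, pos = 11, neg = 0, p = 0.000977, reject H0.


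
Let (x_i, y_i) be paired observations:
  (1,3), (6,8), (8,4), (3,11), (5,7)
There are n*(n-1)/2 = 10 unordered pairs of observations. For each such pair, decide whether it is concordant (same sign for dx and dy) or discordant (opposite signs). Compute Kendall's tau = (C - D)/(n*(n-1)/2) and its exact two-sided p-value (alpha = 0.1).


Step 1: Enumerate the 10 unordered pairs (i,j) with i<j and classify each by sign(x_j-x_i) * sign(y_j-y_i).
  (1,2):dx=+5,dy=+5->C; (1,3):dx=+7,dy=+1->C; (1,4):dx=+2,dy=+8->C; (1,5):dx=+4,dy=+4->C
  (2,3):dx=+2,dy=-4->D; (2,4):dx=-3,dy=+3->D; (2,5):dx=-1,dy=-1->C; (3,4):dx=-5,dy=+7->D
  (3,5):dx=-3,dy=+3->D; (4,5):dx=+2,dy=-4->D
Step 2: C = 5, D = 5, total pairs = 10.
Step 3: tau = (C - D)/(n(n-1)/2) = (5 - 5)/10 = 0.000000.
Step 4: Exact two-sided p-value (enumerate n! = 120 permutations of y under H0): p = 1.000000.
Step 5: alpha = 0.1. fail to reject H0.

tau_b = 0.0000 (C=5, D=5), p = 1.000000, fail to reject H0.


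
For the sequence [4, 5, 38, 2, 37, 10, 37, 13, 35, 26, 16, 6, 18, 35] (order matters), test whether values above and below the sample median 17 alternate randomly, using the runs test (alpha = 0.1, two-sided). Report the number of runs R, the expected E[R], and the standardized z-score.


Step 1: Compute median = 17; label A = above, B = below.
Labels in order: BBABABABAABBAA  (n_A = 7, n_B = 7)
Step 2: Count runs R = 10.
Step 3: Under H0 (random ordering), E[R] = 2*n_A*n_B/(n_A+n_B) + 1 = 2*7*7/14 + 1 = 8.0000.
        Var[R] = 2*n_A*n_B*(2*n_A*n_B - n_A - n_B) / ((n_A+n_B)^2 * (n_A+n_B-1)) = 8232/2548 = 3.2308.
        SD[R] = 1.7974.
Step 4: Continuity-corrected z = (R - 0.5 - E[R]) / SD[R] = (10 - 0.5 - 8.0000) / 1.7974 = 0.8345.
Step 5: Two-sided p-value via normal approximation = 2*(1 - Phi(|z|)) = 0.403986.
Step 6: alpha = 0.1. fail to reject H0.

R = 10, z = 0.8345, p = 0.403986, fail to reject H0.


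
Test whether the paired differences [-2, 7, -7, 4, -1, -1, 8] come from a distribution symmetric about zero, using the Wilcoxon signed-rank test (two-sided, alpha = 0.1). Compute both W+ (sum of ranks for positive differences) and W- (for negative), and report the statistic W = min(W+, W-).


Step 1: Drop any zero differences (none here) and take |d_i|.
|d| = [2, 7, 7, 4, 1, 1, 8]
Step 2: Midrank |d_i| (ties get averaged ranks).
ranks: |2|->3, |7|->5.5, |7|->5.5, |4|->4, |1|->1.5, |1|->1.5, |8|->7
Step 3: Attach original signs; sum ranks with positive sign and with negative sign.
W+ = 5.5 + 4 + 7 = 16.5
W- = 3 + 5.5 + 1.5 + 1.5 = 11.5
(Check: W+ + W- = 28 should equal n(n+1)/2 = 28.)
Step 4: Test statistic W = min(W+, W-) = 11.5.
Step 5: Ties in |d|, so use the tie-corrected normal approximation.
        E[W] = n(n+1)/4 = 7*8/4 = 14.
        Tie groups: |d|=1 (t=2), |d|=7 (t=2); sum(t^3 - t) = 12.
        Var[W] = n(n+1)(2n+1)/24 - sum(t^3-t)/48 = 840/24 - 12/48 = 34.75.
        z = (W - E[W]) / sqrt(Var[W]) = (11.5 - 14) / 5.8949 = -0.4241.
        Two-sided p = 2*Phi(z) = 0.671497.
Step 6: alpha = 0.1. fail to reject H0.

W+ = 16.5, W- = 11.5, W = min = 11.5, p = 0.671497, fail to reject H0.


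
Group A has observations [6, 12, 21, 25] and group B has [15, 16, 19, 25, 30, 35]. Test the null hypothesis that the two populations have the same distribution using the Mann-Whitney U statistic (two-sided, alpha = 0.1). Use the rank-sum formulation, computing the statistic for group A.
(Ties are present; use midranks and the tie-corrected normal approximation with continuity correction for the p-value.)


Step 1: Combine and sort all 10 observations; assign midranks.
sorted (value, group): (6,X), (12,X), (15,Y), (16,Y), (19,Y), (21,X), (25,X), (25,Y), (30,Y), (35,Y)
ranks: 6->1, 12->2, 15->3, 16->4, 19->5, 21->6, 25->7.5, 25->7.5, 30->9, 35->10
Step 2: Rank sum for X: R1 = 1 + 2 + 6 + 7.5 = 16.5.
Step 3: U_X = R1 - n1(n1+1)/2 = 16.5 - 4*5/2 = 16.5 - 10 = 6.5.
       U_Y = n1*n2 - U_X = 24 - 6.5 = 17.5.
Step 4: Ties are present, so use the tie-corrected normal approximation (with continuity correction) for the p-value.
Step 5: p-value = 0.284958; compare to alpha = 0.1. fail to reject H0.

U_X = 6.5, p = 0.284958, fail to reject H0 at alpha = 0.1.


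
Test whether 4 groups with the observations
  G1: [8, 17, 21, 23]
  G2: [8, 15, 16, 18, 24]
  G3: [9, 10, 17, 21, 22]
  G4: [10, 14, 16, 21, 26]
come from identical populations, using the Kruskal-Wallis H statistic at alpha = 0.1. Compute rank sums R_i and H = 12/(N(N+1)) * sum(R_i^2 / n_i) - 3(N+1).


Step 1: Combine all N = 19 observations and assign midranks.
sorted (value, group, rank): (8,G1,1.5), (8,G2,1.5), (9,G3,3), (10,G3,4.5), (10,G4,4.5), (14,G4,6), (15,G2,7), (16,G2,8.5), (16,G4,8.5), (17,G1,10.5), (17,G3,10.5), (18,G2,12), (21,G1,14), (21,G3,14), (21,G4,14), (22,G3,16), (23,G1,17), (24,G2,18), (26,G4,19)
Step 2: Sum ranks within each group.
R_1 = 43 (n_1 = 4)
R_2 = 47 (n_2 = 5)
R_3 = 48 (n_3 = 5)
R_4 = 52 (n_4 = 5)
Step 3: H = 12/(N(N+1)) * sum(R_i^2/n_i) - 3(N+1)
     = 12/(19*20) * (43^2/4 + 47^2/5 + 48^2/5 + 52^2/5) - 3*20
     = 0.031579 * 1905.65 - 60
     = 0.178421.
Step 4: Ties present; correction factor C = 1 - 48/(19^3 - 19) = 0.992982. Corrected H = 0.178421 / 0.992982 = 0.179682.
Step 5: Under H0, H ~ chi^2(3); p-value = 0.980801.
Step 6: alpha = 0.1. fail to reject H0.

H = 0.1797, df = 3, p = 0.980801, fail to reject H0.


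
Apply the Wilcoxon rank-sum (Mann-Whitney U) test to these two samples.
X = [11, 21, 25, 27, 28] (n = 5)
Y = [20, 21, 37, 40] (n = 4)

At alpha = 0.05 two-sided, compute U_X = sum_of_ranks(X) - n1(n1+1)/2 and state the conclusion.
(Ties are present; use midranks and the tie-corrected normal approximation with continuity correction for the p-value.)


Step 1: Combine and sort all 9 observations; assign midranks.
sorted (value, group): (11,X), (20,Y), (21,X), (21,Y), (25,X), (27,X), (28,X), (37,Y), (40,Y)
ranks: 11->1, 20->2, 21->3.5, 21->3.5, 25->5, 27->6, 28->7, 37->8, 40->9
Step 2: Rank sum for X: R1 = 1 + 3.5 + 5 + 6 + 7 = 22.5.
Step 3: U_X = R1 - n1(n1+1)/2 = 22.5 - 5*6/2 = 22.5 - 15 = 7.5.
       U_Y = n1*n2 - U_X = 20 - 7.5 = 12.5.
Step 4: Ties are present, so use the tie-corrected normal approximation (with continuity correction) for the p-value.
Step 5: p-value = 0.622753; compare to alpha = 0.05. fail to reject H0.

U_X = 7.5, p = 0.622753, fail to reject H0 at alpha = 0.05.


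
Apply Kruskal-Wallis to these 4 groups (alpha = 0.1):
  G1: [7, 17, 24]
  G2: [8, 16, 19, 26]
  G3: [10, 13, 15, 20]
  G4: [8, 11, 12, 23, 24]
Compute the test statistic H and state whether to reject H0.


Step 1: Combine all N = 16 observations and assign midranks.
sorted (value, group, rank): (7,G1,1), (8,G2,2.5), (8,G4,2.5), (10,G3,4), (11,G4,5), (12,G4,6), (13,G3,7), (15,G3,8), (16,G2,9), (17,G1,10), (19,G2,11), (20,G3,12), (23,G4,13), (24,G1,14.5), (24,G4,14.5), (26,G2,16)
Step 2: Sum ranks within each group.
R_1 = 25.5 (n_1 = 3)
R_2 = 38.5 (n_2 = 4)
R_3 = 31 (n_3 = 4)
R_4 = 41 (n_4 = 5)
Step 3: H = 12/(N(N+1)) * sum(R_i^2/n_i) - 3(N+1)
     = 12/(16*17) * (25.5^2/3 + 38.5^2/4 + 31^2/4 + 41^2/5) - 3*17
     = 0.044118 * 1163.76 - 51
     = 0.342463.
Step 4: Ties present; correction factor C = 1 - 12/(16^3 - 16) = 0.997059. Corrected H = 0.342463 / 0.997059 = 0.343473.
Step 5: Under H0, H ~ chi^2(3); p-value = 0.951655.
Step 6: alpha = 0.1. fail to reject H0.

H = 0.3435, df = 3, p = 0.951655, fail to reject H0.


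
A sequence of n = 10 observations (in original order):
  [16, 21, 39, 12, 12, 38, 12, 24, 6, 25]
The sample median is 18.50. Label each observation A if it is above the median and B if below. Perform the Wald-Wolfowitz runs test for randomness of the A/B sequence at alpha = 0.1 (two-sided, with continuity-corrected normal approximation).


Step 1: Compute median = 18.50; label A = above, B = below.
Labels in order: BAABBABABA  (n_A = 5, n_B = 5)
Step 2: Count runs R = 8.
Step 3: Under H0 (random ordering), E[R] = 2*n_A*n_B/(n_A+n_B) + 1 = 2*5*5/10 + 1 = 6.0000.
        Var[R] = 2*n_A*n_B*(2*n_A*n_B - n_A - n_B) / ((n_A+n_B)^2 * (n_A+n_B-1)) = 2000/900 = 2.2222.
        SD[R] = 1.4907.
Step 4: Continuity-corrected z = (R - 0.5 - E[R]) / SD[R] = (8 - 0.5 - 6.0000) / 1.4907 = 1.0062.
Step 5: Two-sided p-value via normal approximation = 2*(1 - Phi(|z|)) = 0.314305.
Step 6: alpha = 0.1. fail to reject H0.

R = 8, z = 1.0062, p = 0.314305, fail to reject H0.


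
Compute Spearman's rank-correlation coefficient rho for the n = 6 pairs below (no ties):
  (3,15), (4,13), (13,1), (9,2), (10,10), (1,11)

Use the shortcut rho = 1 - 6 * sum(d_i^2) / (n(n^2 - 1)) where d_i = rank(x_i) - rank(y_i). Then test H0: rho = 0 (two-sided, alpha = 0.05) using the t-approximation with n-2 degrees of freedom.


Step 1: Rank x and y separately (midranks; no ties here).
rank(x): 3->2, 4->3, 13->6, 9->4, 10->5, 1->1
rank(y): 15->6, 13->5, 1->1, 2->2, 10->3, 11->4
Step 2: d_i = R_x(i) - R_y(i); compute d_i^2.
  (2-6)^2=16, (3-5)^2=4, (6-1)^2=25, (4-2)^2=4, (5-3)^2=4, (1-4)^2=9
sum(d^2) = 62.
Step 3: rho = 1 - 6*62 / (6*(6^2 - 1)) = 1 - 372/210 = -0.771429.
Step 4: Under H0, t = rho * sqrt((n-2)/(1-rho^2)) = -2.4247 ~ t(4).
Step 5: Two-sided p-value from the t-distribution with 4 df = 0.072397.
Step 6: alpha = 0.05. fail to reject H0.

rho = -0.7714, p = 0.072397, fail to reject H0 at alpha = 0.05.


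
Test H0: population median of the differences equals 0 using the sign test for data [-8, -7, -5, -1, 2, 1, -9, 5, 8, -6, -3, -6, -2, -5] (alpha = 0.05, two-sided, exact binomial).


Step 1: Discard zero differences. Original n = 14; n_eff = number of nonzero differences = 14.
Nonzero differences (with sign): -8, -7, -5, -1, +2, +1, -9, +5, +8, -6, -3, -6, -2, -5
Step 2: Count signs: positive = 4, negative = 10.
Step 3: Under H0: P(positive) = 0.5, so the number of positives S ~ Bin(14, 0.5).
Step 4: Two-sided exact p-value = sum of Bin(14,0.5) probabilities at or below the observed probability = 0.179565.
Step 5: alpha = 0.05. fail to reject H0.

n_eff = 14, pos = 4, neg = 10, p = 0.179565, fail to reject H0.


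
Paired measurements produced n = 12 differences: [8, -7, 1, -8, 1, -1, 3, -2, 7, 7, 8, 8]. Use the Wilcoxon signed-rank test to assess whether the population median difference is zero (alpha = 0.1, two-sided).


Step 1: Drop any zero differences (none here) and take |d_i|.
|d| = [8, 7, 1, 8, 1, 1, 3, 2, 7, 7, 8, 8]
Step 2: Midrank |d_i| (ties get averaged ranks).
ranks: |8|->10.5, |7|->7, |1|->2, |8|->10.5, |1|->2, |1|->2, |3|->5, |2|->4, |7|->7, |7|->7, |8|->10.5, |8|->10.5
Step 3: Attach original signs; sum ranks with positive sign and with negative sign.
W+ = 10.5 + 2 + 2 + 5 + 7 + 7 + 10.5 + 10.5 = 54.5
W- = 7 + 10.5 + 2 + 4 = 23.5
(Check: W+ + W- = 78 should equal n(n+1)/2 = 78.)
Step 4: Test statistic W = min(W+, W-) = 23.5.
Step 5: Ties in |d|, so use the tie-corrected normal approximation.
        E[W] = n(n+1)/4 = 12*13/4 = 39.
        Tie groups: |d|=1 (t=3), |d|=7 (t=3), |d|=8 (t=4); sum(t^3 - t) = 108.
        Var[W] = n(n+1)(2n+1)/24 - sum(t^3-t)/48 = 3900/24 - 108/48 = 160.25.
        z = (W - E[W]) / sqrt(Var[W]) = (23.5 - 39) / 12.6590 = -1.2244.
        Two-sided p = 2*Phi(z) = 0.220791.
Step 6: alpha = 0.1. fail to reject H0.

W+ = 54.5, W- = 23.5, W = min = 23.5, p = 0.220791, fail to reject H0.


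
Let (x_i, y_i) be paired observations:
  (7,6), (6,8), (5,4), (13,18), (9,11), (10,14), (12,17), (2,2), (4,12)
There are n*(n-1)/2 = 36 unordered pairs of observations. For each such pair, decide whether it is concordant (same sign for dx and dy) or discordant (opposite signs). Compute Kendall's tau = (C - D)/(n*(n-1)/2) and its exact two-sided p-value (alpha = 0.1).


Step 1: Enumerate the 36 unordered pairs (i,j) with i<j and classify each by sign(x_j-x_i) * sign(y_j-y_i).
  (1,2):dx=-1,dy=+2->D; (1,3):dx=-2,dy=-2->C; (1,4):dx=+6,dy=+12->C; (1,5):dx=+2,dy=+5->C
  (1,6):dx=+3,dy=+8->C; (1,7):dx=+5,dy=+11->C; (1,8):dx=-5,dy=-4->C; (1,9):dx=-3,dy=+6->D
  (2,3):dx=-1,dy=-4->C; (2,4):dx=+7,dy=+10->C; (2,5):dx=+3,dy=+3->C; (2,6):dx=+4,dy=+6->C
  (2,7):dx=+6,dy=+9->C; (2,8):dx=-4,dy=-6->C; (2,9):dx=-2,dy=+4->D; (3,4):dx=+8,dy=+14->C
  (3,5):dx=+4,dy=+7->C; (3,6):dx=+5,dy=+10->C; (3,7):dx=+7,dy=+13->C; (3,8):dx=-3,dy=-2->C
  (3,9):dx=-1,dy=+8->D; (4,5):dx=-4,dy=-7->C; (4,6):dx=-3,dy=-4->C; (4,7):dx=-1,dy=-1->C
  (4,8):dx=-11,dy=-16->C; (4,9):dx=-9,dy=-6->C; (5,6):dx=+1,dy=+3->C; (5,7):dx=+3,dy=+6->C
  (5,8):dx=-7,dy=-9->C; (5,9):dx=-5,dy=+1->D; (6,7):dx=+2,dy=+3->C; (6,8):dx=-8,dy=-12->C
  (6,9):dx=-6,dy=-2->C; (7,8):dx=-10,dy=-15->C; (7,9):dx=-8,dy=-5->C; (8,9):dx=+2,dy=+10->C
Step 2: C = 31, D = 5, total pairs = 36.
Step 3: tau = (C - D)/(n(n-1)/2) = (31 - 5)/36 = 0.722222.
Step 4: Exact two-sided p-value (enumerate n! = 362880 permutations of y under H0): p = 0.005886.
Step 5: alpha = 0.1. reject H0.

tau_b = 0.7222 (C=31, D=5), p = 0.005886, reject H0.


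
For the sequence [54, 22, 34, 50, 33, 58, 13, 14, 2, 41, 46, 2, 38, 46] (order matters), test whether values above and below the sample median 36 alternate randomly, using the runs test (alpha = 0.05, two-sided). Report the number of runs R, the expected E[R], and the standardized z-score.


Step 1: Compute median = 36; label A = above, B = below.
Labels in order: ABBABABBBAABAA  (n_A = 7, n_B = 7)
Step 2: Count runs R = 9.
Step 3: Under H0 (random ordering), E[R] = 2*n_A*n_B/(n_A+n_B) + 1 = 2*7*7/14 + 1 = 8.0000.
        Var[R] = 2*n_A*n_B*(2*n_A*n_B - n_A - n_B) / ((n_A+n_B)^2 * (n_A+n_B-1)) = 8232/2548 = 3.2308.
        SD[R] = 1.7974.
Step 4: Continuity-corrected z = (R - 0.5 - E[R]) / SD[R] = (9 - 0.5 - 8.0000) / 1.7974 = 0.2782.
Step 5: Two-sided p-value via normal approximation = 2*(1 - Phi(|z|)) = 0.780879.
Step 6: alpha = 0.05. fail to reject H0.

R = 9, z = 0.2782, p = 0.780879, fail to reject H0.


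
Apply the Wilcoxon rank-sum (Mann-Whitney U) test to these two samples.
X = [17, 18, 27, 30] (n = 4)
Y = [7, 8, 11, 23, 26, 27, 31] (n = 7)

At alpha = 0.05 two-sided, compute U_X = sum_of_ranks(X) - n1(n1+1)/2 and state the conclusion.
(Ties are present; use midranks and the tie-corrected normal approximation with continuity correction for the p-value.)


Step 1: Combine and sort all 11 observations; assign midranks.
sorted (value, group): (7,Y), (8,Y), (11,Y), (17,X), (18,X), (23,Y), (26,Y), (27,X), (27,Y), (30,X), (31,Y)
ranks: 7->1, 8->2, 11->3, 17->4, 18->5, 23->6, 26->7, 27->8.5, 27->8.5, 30->10, 31->11
Step 2: Rank sum for X: R1 = 4 + 5 + 8.5 + 10 = 27.5.
Step 3: U_X = R1 - n1(n1+1)/2 = 27.5 - 4*5/2 = 27.5 - 10 = 17.5.
       U_Y = n1*n2 - U_X = 28 - 17.5 = 10.5.
Step 4: Ties are present, so use the tie-corrected normal approximation (with continuity correction) for the p-value.
Step 5: p-value = 0.569872; compare to alpha = 0.05. fail to reject H0.

U_X = 17.5, p = 0.569872, fail to reject H0 at alpha = 0.05.


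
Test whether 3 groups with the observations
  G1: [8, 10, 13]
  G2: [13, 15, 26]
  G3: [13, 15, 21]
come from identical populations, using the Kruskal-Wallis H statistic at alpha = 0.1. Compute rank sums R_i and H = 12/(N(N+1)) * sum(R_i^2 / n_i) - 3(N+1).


Step 1: Combine all N = 9 observations and assign midranks.
sorted (value, group, rank): (8,G1,1), (10,G1,2), (13,G1,4), (13,G2,4), (13,G3,4), (15,G2,6.5), (15,G3,6.5), (21,G3,8), (26,G2,9)
Step 2: Sum ranks within each group.
R_1 = 7 (n_1 = 3)
R_2 = 19.5 (n_2 = 3)
R_3 = 18.5 (n_3 = 3)
Step 3: H = 12/(N(N+1)) * sum(R_i^2/n_i) - 3(N+1)
     = 12/(9*10) * (7^2/3 + 19.5^2/3 + 18.5^2/3) - 3*10
     = 0.133333 * 257.167 - 30
     = 4.288889.
Step 4: Ties present; correction factor C = 1 - 30/(9^3 - 9) = 0.958333. Corrected H = 4.288889 / 0.958333 = 4.475362.
Step 5: Under H0, H ~ chi^2(2); p-value = 0.106706.
Step 6: alpha = 0.1. fail to reject H0.

H = 4.4754, df = 2, p = 0.106706, fail to reject H0.


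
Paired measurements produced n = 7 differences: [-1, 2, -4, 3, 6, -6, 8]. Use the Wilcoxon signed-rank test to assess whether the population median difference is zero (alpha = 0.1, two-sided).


Step 1: Drop any zero differences (none here) and take |d_i|.
|d| = [1, 2, 4, 3, 6, 6, 8]
Step 2: Midrank |d_i| (ties get averaged ranks).
ranks: |1|->1, |2|->2, |4|->4, |3|->3, |6|->5.5, |6|->5.5, |8|->7
Step 3: Attach original signs; sum ranks with positive sign and with negative sign.
W+ = 2 + 3 + 5.5 + 7 = 17.5
W- = 1 + 4 + 5.5 = 10.5
(Check: W+ + W- = 28 should equal n(n+1)/2 = 28.)
Step 4: Test statistic W = min(W+, W-) = 10.5.
Step 5: Ties in |d|, so use the tie-corrected normal approximation.
        E[W] = n(n+1)/4 = 7*8/4 = 14.
        Tie groups: |d|=6 (t=2); sum(t^3 - t) = 6.
        Var[W] = n(n+1)(2n+1)/24 - sum(t^3-t)/48 = 840/24 - 6/48 = 34.875.
        z = (W - E[W]) / sqrt(Var[W]) = (10.5 - 14) / 5.9055 = -0.5927.
        Two-sided p = 2*Phi(z) = 0.553404.
Step 6: alpha = 0.1. fail to reject H0.

W+ = 17.5, W- = 10.5, W = min = 10.5, p = 0.553404, fail to reject H0.


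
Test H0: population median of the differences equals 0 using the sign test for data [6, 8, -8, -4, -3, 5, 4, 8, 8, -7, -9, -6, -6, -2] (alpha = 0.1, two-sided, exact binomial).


Step 1: Discard zero differences. Original n = 14; n_eff = number of nonzero differences = 14.
Nonzero differences (with sign): +6, +8, -8, -4, -3, +5, +4, +8, +8, -7, -9, -6, -6, -2
Step 2: Count signs: positive = 6, negative = 8.
Step 3: Under H0: P(positive) = 0.5, so the number of positives S ~ Bin(14, 0.5).
Step 4: Two-sided exact p-value = sum of Bin(14,0.5) probabilities at or below the observed probability = 0.790527.
Step 5: alpha = 0.1. fail to reject H0.

n_eff = 14, pos = 6, neg = 8, p = 0.790527, fail to reject H0.


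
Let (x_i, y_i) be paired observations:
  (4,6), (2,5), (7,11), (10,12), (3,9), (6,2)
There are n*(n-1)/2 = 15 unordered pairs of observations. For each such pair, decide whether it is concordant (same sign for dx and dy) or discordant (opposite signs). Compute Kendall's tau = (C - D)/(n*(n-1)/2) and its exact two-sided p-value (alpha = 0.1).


Step 1: Enumerate the 15 unordered pairs (i,j) with i<j and classify each by sign(x_j-x_i) * sign(y_j-y_i).
  (1,2):dx=-2,dy=-1->C; (1,3):dx=+3,dy=+5->C; (1,4):dx=+6,dy=+6->C; (1,5):dx=-1,dy=+3->D
  (1,6):dx=+2,dy=-4->D; (2,3):dx=+5,dy=+6->C; (2,4):dx=+8,dy=+7->C; (2,5):dx=+1,dy=+4->C
  (2,6):dx=+4,dy=-3->D; (3,4):dx=+3,dy=+1->C; (3,5):dx=-4,dy=-2->C; (3,6):dx=-1,dy=-9->C
  (4,5):dx=-7,dy=-3->C; (4,6):dx=-4,dy=-10->C; (5,6):dx=+3,dy=-7->D
Step 2: C = 11, D = 4, total pairs = 15.
Step 3: tau = (C - D)/(n(n-1)/2) = (11 - 4)/15 = 0.466667.
Step 4: Exact two-sided p-value (enumerate n! = 720 permutations of y under H0): p = 0.272222.
Step 5: alpha = 0.1. fail to reject H0.

tau_b = 0.4667 (C=11, D=4), p = 0.272222, fail to reject H0.


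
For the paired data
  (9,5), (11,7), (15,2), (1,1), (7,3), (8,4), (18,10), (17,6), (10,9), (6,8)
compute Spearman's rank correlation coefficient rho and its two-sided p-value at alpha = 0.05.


Step 1: Rank x and y separately (midranks; no ties here).
rank(x): 9->5, 11->7, 15->8, 1->1, 7->3, 8->4, 18->10, 17->9, 10->6, 6->2
rank(y): 5->5, 7->7, 2->2, 1->1, 3->3, 4->4, 10->10, 6->6, 9->9, 8->8
Step 2: d_i = R_x(i) - R_y(i); compute d_i^2.
  (5-5)^2=0, (7-7)^2=0, (8-2)^2=36, (1-1)^2=0, (3-3)^2=0, (4-4)^2=0, (10-10)^2=0, (9-6)^2=9, (6-9)^2=9, (2-8)^2=36
sum(d^2) = 90.
Step 3: rho = 1 - 6*90 / (10*(10^2 - 1)) = 1 - 540/990 = 0.454545.
Step 4: Under H0, t = rho * sqrt((n-2)/(1-rho^2)) = 1.4434 ~ t(8).
Step 5: Two-sided p-value from the t-distribution with 8 df = 0.186905.
Step 6: alpha = 0.05. fail to reject H0.

rho = 0.4545, p = 0.186905, fail to reject H0 at alpha = 0.05.


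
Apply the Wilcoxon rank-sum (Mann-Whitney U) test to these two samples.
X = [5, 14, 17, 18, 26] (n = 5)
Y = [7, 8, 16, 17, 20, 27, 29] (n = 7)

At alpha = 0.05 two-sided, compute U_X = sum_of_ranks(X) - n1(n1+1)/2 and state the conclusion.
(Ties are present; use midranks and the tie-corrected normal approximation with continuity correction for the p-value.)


Step 1: Combine and sort all 12 observations; assign midranks.
sorted (value, group): (5,X), (7,Y), (8,Y), (14,X), (16,Y), (17,X), (17,Y), (18,X), (20,Y), (26,X), (27,Y), (29,Y)
ranks: 5->1, 7->2, 8->3, 14->4, 16->5, 17->6.5, 17->6.5, 18->8, 20->9, 26->10, 27->11, 29->12
Step 2: Rank sum for X: R1 = 1 + 4 + 6.5 + 8 + 10 = 29.5.
Step 3: U_X = R1 - n1(n1+1)/2 = 29.5 - 5*6/2 = 29.5 - 15 = 14.5.
       U_Y = n1*n2 - U_X = 35 - 14.5 = 20.5.
Step 4: Ties are present, so use the tie-corrected normal approximation (with continuity correction) for the p-value.
Step 5: p-value = 0.684221; compare to alpha = 0.05. fail to reject H0.

U_X = 14.5, p = 0.684221, fail to reject H0 at alpha = 0.05.


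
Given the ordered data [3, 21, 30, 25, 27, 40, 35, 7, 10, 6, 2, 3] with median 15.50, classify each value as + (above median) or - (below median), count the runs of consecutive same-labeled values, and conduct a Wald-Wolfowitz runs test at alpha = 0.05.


Step 1: Compute median = 15.50; label A = above, B = below.
Labels in order: BAAAAAABBBBB  (n_A = 6, n_B = 6)
Step 2: Count runs R = 3.
Step 3: Under H0 (random ordering), E[R] = 2*n_A*n_B/(n_A+n_B) + 1 = 2*6*6/12 + 1 = 7.0000.
        Var[R] = 2*n_A*n_B*(2*n_A*n_B - n_A - n_B) / ((n_A+n_B)^2 * (n_A+n_B-1)) = 4320/1584 = 2.7273.
        SD[R] = 1.6514.
Step 4: Continuity-corrected z = (R + 0.5 - E[R]) / SD[R] = (3 + 0.5 - 7.0000) / 1.6514 = -2.1194.
Step 5: Two-sided p-value via normal approximation = 2*(1 - Phi(|z|)) = 0.034060.
Step 6: alpha = 0.05. reject H0.

R = 3, z = -2.1194, p = 0.034060, reject H0.


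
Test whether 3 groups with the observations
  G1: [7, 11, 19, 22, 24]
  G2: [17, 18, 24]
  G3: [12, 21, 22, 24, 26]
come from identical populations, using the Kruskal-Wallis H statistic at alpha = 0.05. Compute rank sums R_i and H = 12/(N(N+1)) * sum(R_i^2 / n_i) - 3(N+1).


Step 1: Combine all N = 13 observations and assign midranks.
sorted (value, group, rank): (7,G1,1), (11,G1,2), (12,G3,3), (17,G2,4), (18,G2,5), (19,G1,6), (21,G3,7), (22,G1,8.5), (22,G3,8.5), (24,G1,11), (24,G2,11), (24,G3,11), (26,G3,13)
Step 2: Sum ranks within each group.
R_1 = 28.5 (n_1 = 5)
R_2 = 20 (n_2 = 3)
R_3 = 42.5 (n_3 = 5)
Step 3: H = 12/(N(N+1)) * sum(R_i^2/n_i) - 3(N+1)
     = 12/(13*14) * (28.5^2/5 + 20^2/3 + 42.5^2/5) - 3*14
     = 0.065934 * 657.033 - 42
     = 1.320879.
Step 4: Ties present; correction factor C = 1 - 30/(13^3 - 13) = 0.986264. Corrected H = 1.320879 / 0.986264 = 1.339276.
Step 5: Under H0, H ~ chi^2(2); p-value = 0.511894.
Step 6: alpha = 0.05. fail to reject H0.

H = 1.3393, df = 2, p = 0.511894, fail to reject H0.


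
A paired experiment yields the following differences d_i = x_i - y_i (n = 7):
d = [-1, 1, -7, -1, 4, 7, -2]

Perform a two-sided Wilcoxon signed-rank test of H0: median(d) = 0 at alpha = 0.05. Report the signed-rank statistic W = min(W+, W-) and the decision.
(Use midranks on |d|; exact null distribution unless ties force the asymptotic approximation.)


Step 1: Drop any zero differences (none here) and take |d_i|.
|d| = [1, 1, 7, 1, 4, 7, 2]
Step 2: Midrank |d_i| (ties get averaged ranks).
ranks: |1|->2, |1|->2, |7|->6.5, |1|->2, |4|->5, |7|->6.5, |2|->4
Step 3: Attach original signs; sum ranks with positive sign and with negative sign.
W+ = 2 + 5 + 6.5 = 13.5
W- = 2 + 6.5 + 2 + 4 = 14.5
(Check: W+ + W- = 28 should equal n(n+1)/2 = 28.)
Step 4: Test statistic W = min(W+, W-) = 13.5.
Step 5: Ties in |d|, so use the tie-corrected normal approximation.
        E[W] = n(n+1)/4 = 7*8/4 = 14.
        Tie groups: |d|=1 (t=3), |d|=7 (t=2); sum(t^3 - t) = 30.
        Var[W] = n(n+1)(2n+1)/24 - sum(t^3-t)/48 = 840/24 - 30/48 = 34.375.
        z = (W - E[W]) / sqrt(Var[W]) = (13.5 - 14) / 5.8630 = -0.0853.
        Two-sided p = 2*Phi(z) = 0.932039.
Step 6: alpha = 0.05. fail to reject H0.

W+ = 13.5, W- = 14.5, W = min = 13.5, p = 0.932039, fail to reject H0.


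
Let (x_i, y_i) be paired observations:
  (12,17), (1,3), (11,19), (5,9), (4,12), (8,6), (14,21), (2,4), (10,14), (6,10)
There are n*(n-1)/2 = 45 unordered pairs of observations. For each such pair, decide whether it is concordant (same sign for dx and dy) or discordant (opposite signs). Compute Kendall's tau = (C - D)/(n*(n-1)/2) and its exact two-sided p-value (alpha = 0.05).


Step 1: Enumerate the 45 unordered pairs (i,j) with i<j and classify each by sign(x_j-x_i) * sign(y_j-y_i).
  (1,2):dx=-11,dy=-14->C; (1,3):dx=-1,dy=+2->D; (1,4):dx=-7,dy=-8->C; (1,5):dx=-8,dy=-5->C
  (1,6):dx=-4,dy=-11->C; (1,7):dx=+2,dy=+4->C; (1,8):dx=-10,dy=-13->C; (1,9):dx=-2,dy=-3->C
  (1,10):dx=-6,dy=-7->C; (2,3):dx=+10,dy=+16->C; (2,4):dx=+4,dy=+6->C; (2,5):dx=+3,dy=+9->C
  (2,6):dx=+7,dy=+3->C; (2,7):dx=+13,dy=+18->C; (2,8):dx=+1,dy=+1->C; (2,9):dx=+9,dy=+11->C
  (2,10):dx=+5,dy=+7->C; (3,4):dx=-6,dy=-10->C; (3,5):dx=-7,dy=-7->C; (3,6):dx=-3,dy=-13->C
  (3,7):dx=+3,dy=+2->C; (3,8):dx=-9,dy=-15->C; (3,9):dx=-1,dy=-5->C; (3,10):dx=-5,dy=-9->C
  (4,5):dx=-1,dy=+3->D; (4,6):dx=+3,dy=-3->D; (4,7):dx=+9,dy=+12->C; (4,8):dx=-3,dy=-5->C
  (4,9):dx=+5,dy=+5->C; (4,10):dx=+1,dy=+1->C; (5,6):dx=+4,dy=-6->D; (5,7):dx=+10,dy=+9->C
  (5,8):dx=-2,dy=-8->C; (5,9):dx=+6,dy=+2->C; (5,10):dx=+2,dy=-2->D; (6,7):dx=+6,dy=+15->C
  (6,8):dx=-6,dy=-2->C; (6,9):dx=+2,dy=+8->C; (6,10):dx=-2,dy=+4->D; (7,8):dx=-12,dy=-17->C
  (7,9):dx=-4,dy=-7->C; (7,10):dx=-8,dy=-11->C; (8,9):dx=+8,dy=+10->C; (8,10):dx=+4,dy=+6->C
  (9,10):dx=-4,dy=-4->C
Step 2: C = 39, D = 6, total pairs = 45.
Step 3: tau = (C - D)/(n(n-1)/2) = (39 - 6)/45 = 0.733333.
Step 4: Exact two-sided p-value (enumerate n! = 3628800 permutations of y under H0): p = 0.002213.
Step 5: alpha = 0.05. reject H0.

tau_b = 0.7333 (C=39, D=6), p = 0.002213, reject H0.


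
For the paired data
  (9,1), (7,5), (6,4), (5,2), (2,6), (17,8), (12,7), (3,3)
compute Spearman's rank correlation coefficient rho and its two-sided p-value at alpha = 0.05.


Step 1: Rank x and y separately (midranks; no ties here).
rank(x): 9->6, 7->5, 6->4, 5->3, 2->1, 17->8, 12->7, 3->2
rank(y): 1->1, 5->5, 4->4, 2->2, 6->6, 8->8, 7->7, 3->3
Step 2: d_i = R_x(i) - R_y(i); compute d_i^2.
  (6-1)^2=25, (5-5)^2=0, (4-4)^2=0, (3-2)^2=1, (1-6)^2=25, (8-8)^2=0, (7-7)^2=0, (2-3)^2=1
sum(d^2) = 52.
Step 3: rho = 1 - 6*52 / (8*(8^2 - 1)) = 1 - 312/504 = 0.380952.
Step 4: Under H0, t = rho * sqrt((n-2)/(1-rho^2)) = 1.0092 ~ t(6).
Step 5: Two-sided p-value from the t-distribution with 6 df = 0.351813.
Step 6: alpha = 0.05. fail to reject H0.

rho = 0.3810, p = 0.351813, fail to reject H0 at alpha = 0.05.


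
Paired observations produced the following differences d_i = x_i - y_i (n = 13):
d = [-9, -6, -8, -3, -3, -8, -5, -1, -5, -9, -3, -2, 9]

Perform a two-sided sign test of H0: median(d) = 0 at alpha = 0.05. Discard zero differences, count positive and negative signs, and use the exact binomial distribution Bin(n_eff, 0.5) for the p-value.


Step 1: Discard zero differences. Original n = 13; n_eff = number of nonzero differences = 13.
Nonzero differences (with sign): -9, -6, -8, -3, -3, -8, -5, -1, -5, -9, -3, -2, +9
Step 2: Count signs: positive = 1, negative = 12.
Step 3: Under H0: P(positive) = 0.5, so the number of positives S ~ Bin(13, 0.5).
Step 4: Two-sided exact p-value = sum of Bin(13,0.5) probabilities at or below the observed probability = 0.003418.
Step 5: alpha = 0.05. reject H0.

n_eff = 13, pos = 1, neg = 12, p = 0.003418, reject H0.


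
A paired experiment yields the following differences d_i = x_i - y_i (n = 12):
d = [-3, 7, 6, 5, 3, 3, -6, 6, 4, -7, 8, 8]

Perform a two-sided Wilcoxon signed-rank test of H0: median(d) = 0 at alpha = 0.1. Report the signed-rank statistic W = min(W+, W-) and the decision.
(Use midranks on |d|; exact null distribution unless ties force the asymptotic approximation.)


Step 1: Drop any zero differences (none here) and take |d_i|.
|d| = [3, 7, 6, 5, 3, 3, 6, 6, 4, 7, 8, 8]
Step 2: Midrank |d_i| (ties get averaged ranks).
ranks: |3|->2, |7|->9.5, |6|->7, |5|->5, |3|->2, |3|->2, |6|->7, |6|->7, |4|->4, |7|->9.5, |8|->11.5, |8|->11.5
Step 3: Attach original signs; sum ranks with positive sign and with negative sign.
W+ = 9.5 + 7 + 5 + 2 + 2 + 7 + 4 + 11.5 + 11.5 = 59.5
W- = 2 + 7 + 9.5 = 18.5
(Check: W+ + W- = 78 should equal n(n+1)/2 = 78.)
Step 4: Test statistic W = min(W+, W-) = 18.5.
Step 5: Ties in |d|, so use the tie-corrected normal approximation.
        E[W] = n(n+1)/4 = 12*13/4 = 39.
        Tie groups: |d|=3 (t=3), |d|=6 (t=3), |d|=7 (t=2), |d|=8 (t=2); sum(t^3 - t) = 60.
        Var[W] = n(n+1)(2n+1)/24 - sum(t^3-t)/48 = 3900/24 - 60/48 = 161.25.
        z = (W - E[W]) / sqrt(Var[W]) = (18.5 - 39) / 12.6984 = -1.6144.
        Two-sided p = 2*Phi(z) = 0.106446.
Step 6: alpha = 0.1. fail to reject H0.

W+ = 59.5, W- = 18.5, W = min = 18.5, p = 0.106446, fail to reject H0.


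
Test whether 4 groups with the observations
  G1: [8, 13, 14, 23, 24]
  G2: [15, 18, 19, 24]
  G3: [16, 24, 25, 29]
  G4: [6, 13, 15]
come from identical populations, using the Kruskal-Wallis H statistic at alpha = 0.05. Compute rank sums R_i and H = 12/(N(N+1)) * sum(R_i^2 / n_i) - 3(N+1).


Step 1: Combine all N = 16 observations and assign midranks.
sorted (value, group, rank): (6,G4,1), (8,G1,2), (13,G1,3.5), (13,G4,3.5), (14,G1,5), (15,G2,6.5), (15,G4,6.5), (16,G3,8), (18,G2,9), (19,G2,10), (23,G1,11), (24,G1,13), (24,G2,13), (24,G3,13), (25,G3,15), (29,G3,16)
Step 2: Sum ranks within each group.
R_1 = 34.5 (n_1 = 5)
R_2 = 38.5 (n_2 = 4)
R_3 = 52 (n_3 = 4)
R_4 = 11 (n_4 = 3)
Step 3: H = 12/(N(N+1)) * sum(R_i^2/n_i) - 3(N+1)
     = 12/(16*17) * (34.5^2/5 + 38.5^2/4 + 52^2/4 + 11^2/3) - 3*17
     = 0.044118 * 1324.95 - 51
     = 7.453493.
Step 4: Ties present; correction factor C = 1 - 36/(16^3 - 16) = 0.991176. Corrected H = 7.453493 / 0.991176 = 7.519844.
Step 5: Under H0, H ~ chi^2(3); p-value = 0.057051.
Step 6: alpha = 0.05. fail to reject H0.

H = 7.5198, df = 3, p = 0.057051, fail to reject H0.


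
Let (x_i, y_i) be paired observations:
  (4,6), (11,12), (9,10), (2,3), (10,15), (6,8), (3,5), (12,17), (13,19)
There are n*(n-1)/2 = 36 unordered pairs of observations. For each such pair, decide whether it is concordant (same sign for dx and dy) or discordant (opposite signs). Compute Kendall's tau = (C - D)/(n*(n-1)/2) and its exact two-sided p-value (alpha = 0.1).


Step 1: Enumerate the 36 unordered pairs (i,j) with i<j and classify each by sign(x_j-x_i) * sign(y_j-y_i).
  (1,2):dx=+7,dy=+6->C; (1,3):dx=+5,dy=+4->C; (1,4):dx=-2,dy=-3->C; (1,5):dx=+6,dy=+9->C
  (1,6):dx=+2,dy=+2->C; (1,7):dx=-1,dy=-1->C; (1,8):dx=+8,dy=+11->C; (1,9):dx=+9,dy=+13->C
  (2,3):dx=-2,dy=-2->C; (2,4):dx=-9,dy=-9->C; (2,5):dx=-1,dy=+3->D; (2,6):dx=-5,dy=-4->C
  (2,7):dx=-8,dy=-7->C; (2,8):dx=+1,dy=+5->C; (2,9):dx=+2,dy=+7->C; (3,4):dx=-7,dy=-7->C
  (3,5):dx=+1,dy=+5->C; (3,6):dx=-3,dy=-2->C; (3,7):dx=-6,dy=-5->C; (3,8):dx=+3,dy=+7->C
  (3,9):dx=+4,dy=+9->C; (4,5):dx=+8,dy=+12->C; (4,6):dx=+4,dy=+5->C; (4,7):dx=+1,dy=+2->C
  (4,8):dx=+10,dy=+14->C; (4,9):dx=+11,dy=+16->C; (5,6):dx=-4,dy=-7->C; (5,7):dx=-7,dy=-10->C
  (5,8):dx=+2,dy=+2->C; (5,9):dx=+3,dy=+4->C; (6,7):dx=-3,dy=-3->C; (6,8):dx=+6,dy=+9->C
  (6,9):dx=+7,dy=+11->C; (7,8):dx=+9,dy=+12->C; (7,9):dx=+10,dy=+14->C; (8,9):dx=+1,dy=+2->C
Step 2: C = 35, D = 1, total pairs = 36.
Step 3: tau = (C - D)/(n(n-1)/2) = (35 - 1)/36 = 0.944444.
Step 4: Exact two-sided p-value (enumerate n! = 362880 permutations of y under H0): p = 0.000050.
Step 5: alpha = 0.1. reject H0.

tau_b = 0.9444 (C=35, D=1), p = 0.000050, reject H0.
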